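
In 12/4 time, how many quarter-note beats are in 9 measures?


Working:
Time signature 12/4: the bottom number 4 means the quarter note gets one count
The top number 12 means 12 quarter-note beats per measure
Total = 12 × 9 measures
= 108 quarter-note beats


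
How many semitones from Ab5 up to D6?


Absolute semitone position = octave×12 + chromatic position
Ab5: 5×12 + 8 = 68
D6: 6×12 + 2 = 74
Difference = 74 - 68 = 6
= 6 semitones


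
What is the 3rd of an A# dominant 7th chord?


Reasoning:
Dominant 7th chord = root + major 3rd + perfect 5th + minor 7th
Seventh chords stack in thirds, so the letter names are A-C-E-G
Root: A#
Major 3rd above A#: C##
Perfect 5th above A#: E#
Minor 7th above A#: G#
The 3rd = C##


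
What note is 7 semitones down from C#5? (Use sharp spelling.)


Solution.
C#5: chromatic position 1 in octave 5 → absolute = 5×12 + 1 = 61
Transpose down 7: 61 - 7 = 54
54 = 4×12 + 6 → F# in octave 4
Result = F#4


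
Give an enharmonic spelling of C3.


Solution.
Enharmonic notes sound the same pitch but are spelled with different letter names
C and B# name the same pitch class
Octave numbers change at C, so C3 = B#2
= B#2


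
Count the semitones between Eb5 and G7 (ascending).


Solution.
Absolute semitone position = octave×12 + chromatic position
Eb5: 5×12 + 3 = 63
G7: 7×12 + 7 = 91
Difference = 91 - 63 = 28
= 28 semitones


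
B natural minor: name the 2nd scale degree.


Natural minor scale pattern: W-H-W-W-H-W-W (2-1-2-2-1-2-2 semitones)
Starting from B:
  B + 2 semitones → C#
  C# + 1 semitone → D
  D + 2 semitones → E
  E + 2 semitones → F#
  F# + 1 semitone → G
  G + 2 semitones → A
  A + 2 semitones → B
Scale: B C# D E F# G A
Degree 2 = C#


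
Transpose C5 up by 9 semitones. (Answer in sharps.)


Let's work it out.
C5: chromatic position 0 in octave 5 → absolute = 5×12 + 0 = 60
Transpose up 9: 60 + 9 = 69
69 = 5×12 + 9 → A in octave 5
Result = A5


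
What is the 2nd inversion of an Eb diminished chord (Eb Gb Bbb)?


Reasoning:
Root position: Eb Gb Bbb
2nd inversion: move root and 3rd up an octave
Bass note: Bbb
Notes (bottom to top) = Bbb Eb Gb


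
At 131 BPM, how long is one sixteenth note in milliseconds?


Let's work it out.
One quarter-note beat = 60000 / BPM = 60000 / 131 ms
Sixteenth note = 1/4 × quarter note
Duration = 1/4 × 60000 / 131 = 15000 / 131
= 114.5 ms


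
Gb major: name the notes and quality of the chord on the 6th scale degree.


Gb major scale: Gb Ab Bb Cb Db Eb F
Diatonic triad on degree 6 stacks scale notes 6, 1, 3: Eb Gb Bb
Eb→Gb = 3 semitones; Eb→Bb = 7 semitones → minor triad
= Eb Gb Bb (minor)


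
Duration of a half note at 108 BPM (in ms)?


One quarter-note beat = 60000 / BPM = 60000 / 108 ms
Half note = 2 × quarter note
Duration = 2 × 60000 / 108 = 120000 / 108
= 1111.1 ms


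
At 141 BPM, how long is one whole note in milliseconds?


Let's work it out.
One quarter-note beat = 60000 / BPM = 60000 / 141 ms
Whole note = 4 × quarter note
Duration = 4 × 60000 / 141 = 240000 / 141
= 1702.1 ms


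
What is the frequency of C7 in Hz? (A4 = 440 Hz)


f = 440 × 2^(n/12) where n = semitones from A4
C7: 27 semitones from A4
f = 440 × 2^(27/12)
f = 2093.00 Hz


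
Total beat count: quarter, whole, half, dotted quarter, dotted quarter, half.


Solution.
Beat values:
  quarter = 1 beat
  whole = 4 beats
  half = 2 beats
  dotted quarter = 1.5 beats
  dotted quarter = 1.5 beats
  half = 2 beats
Sum = 1 + 4 + 2 + 1.5 + 1.5 + 2
= 12 beats


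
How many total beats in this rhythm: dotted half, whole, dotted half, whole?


Solution.
Beat values:
  dotted half = 3 beats
  whole = 4 beats
  dotted half = 3 beats
  whole = 4 beats
Sum = 3 + 4 + 3 + 4
= 14 beats


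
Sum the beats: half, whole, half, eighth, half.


Step by step:
Beat values:
  half = 2 beats
  whole = 4 beats
  half = 2 beats
  eighth = 0.5 beats
  half = 2 beats
Sum = 2 + 4 + 2 + 0.5 + 2
= 10.5 beats


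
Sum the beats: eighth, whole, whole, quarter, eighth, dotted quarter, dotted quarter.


Reasoning:
Beat values:
  eighth = 0.5 beats
  whole = 4 beats
  whole = 4 beats
  quarter = 1 beat
  eighth = 0.5 beats
  dotted quarter = 1.5 beats
  dotted quarter = 1.5 beats
Sum = 0.5 + 4 + 4 + 1 + 0.5 + 1.5 + 1.5
= 13 beats


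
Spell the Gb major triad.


Let's work it out.
Major triad = root + major 3rd (4 semitones) + perfect 5th (7 semitones)
A triad on Gb stacks thirds, so the chord tones use letter names G-B-D
Root: Gb
Major 3rd above Gb: Bb
Perfect 5th above Gb: Db
Chord = Gb Bb Db


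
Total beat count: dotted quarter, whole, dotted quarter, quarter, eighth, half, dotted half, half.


Beat values:
  dotted quarter = 1.5 beats
  whole = 4 beats
  dotted quarter = 1.5 beats
  quarter = 1 beat
  eighth = 0.5 beats
  half = 2 beats
  dotted half = 3 beats
  half = 2 beats
Sum = 1.5 + 4 + 1.5 + 1 + 0.5 + 2 + 3 + 2
= 15.5 beats


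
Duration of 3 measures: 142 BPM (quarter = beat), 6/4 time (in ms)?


Step by step:
Quarter-note beat duration = 60000 / 142 ms
Beats per measure (6/4) = 6
One measure = 6 × 60000 / 142 = 360000 / 142 ms
3 measures = 3 × 360000 / 142 = 1080000 / 142
= 7605.6 ms


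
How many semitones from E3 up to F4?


Step by step:
Absolute semitone position = octave×12 + chromatic position
E3: 3×12 + 4 = 40
F4: 4×12 + 5 = 53
Difference = 53 - 40 = 13
= 13 semitones


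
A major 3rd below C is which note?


Working:
A 3rd spans 3 letter names, so from C we land on A
A major 3rd = 4 semitones below C
Spell A at that pitch: Ab
= Ab


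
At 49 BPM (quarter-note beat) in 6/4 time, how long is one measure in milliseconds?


Quarter-note beat duration = 60000 / 49 ms
Beats per measure (6/4) = 6
One measure = 6 × 60000 / 49 = 360000 / 49 ms
= 7346.9 ms


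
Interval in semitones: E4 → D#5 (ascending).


Let's work it out.
Absolute semitone position = octave×12 + chromatic position
E4: 4×12 + 4 = 52
D#5: 5×12 + 3 = 63
Difference = 63 - 52 = 11
= 11 semitones


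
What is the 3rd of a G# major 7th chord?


Reasoning:
Major 7th chord = root + major 3rd + perfect 5th + major 7th
Seventh chords stack in thirds, so the letter names are G-B-D-F
Root: G#
Major 3rd above G#: B#
Perfect 5th above G#: D#
Major 7th above G#: F##
The 3rd = B#


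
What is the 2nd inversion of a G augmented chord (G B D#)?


Root position: G B D#
2nd inversion: move root and 3rd up an octave
Bass note: D#
Notes (bottom to top) = D# G B


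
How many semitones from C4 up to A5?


Solution.
Absolute semitone position = octave×12 + chromatic position
C4: 4×12 + 0 = 48
A5: 5×12 + 9 = 69
Difference = 69 - 48 = 21
= 21 semitones


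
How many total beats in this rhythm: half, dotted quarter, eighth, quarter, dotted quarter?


Reasoning:
Beat values:
  half = 2 beats
  dotted quarter = 1.5 beats
  eighth = 0.5 beats
  quarter = 1 beat
  dotted quarter = 1.5 beats
Sum = 2 + 1.5 + 0.5 + 1 + 1.5
= 6.5 beats


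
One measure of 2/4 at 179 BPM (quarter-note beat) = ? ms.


Quarter-note beat duration = 60000 / 179 ms
Beats per measure (2/4) = 2
One measure = 2 × 60000 / 179 = 120000 / 179 ms
= 670.4 ms


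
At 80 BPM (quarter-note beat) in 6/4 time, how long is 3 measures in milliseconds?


Reasoning:
Quarter-note beat duration = 60000 / 80 ms
Beats per measure (6/4) = 6
One measure = 6 × 60000 / 80 = 360000 / 80 ms
3 measures = 3 × 360000 / 80 = 1080000 / 80
= 13500.0 ms


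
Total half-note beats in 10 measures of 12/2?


Working:
Time signature 12/2: the bottom number 2 means the half note gets one count
The top number 12 means 12 half-note beats per measure
Total = 12 × 10 measures
= 120 half-note beats


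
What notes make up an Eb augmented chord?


Augmented triad = root + major 3rd (4 semitones) + augmented 5th (8 semitones)
A triad on Eb stacks thirds, so the chord tones use letter names E-G-B
Root: Eb
Major 3rd above Eb: G
Augmented 5th above Eb: B
Chord = Eb G B


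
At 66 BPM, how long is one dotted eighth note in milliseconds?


Reasoning:
One quarter-note beat = 60000 / BPM = 60000 / 66 ms
Dotted eighth note = 3/4 × quarter note
Duration = 3/4 × 60000 / 66 = 45000 / 66
= 681.8 ms


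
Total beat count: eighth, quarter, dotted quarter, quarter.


Let's work it out.
Beat values:
  eighth = 0.5 beats
  quarter = 1 beat
  dotted quarter = 1.5 beats
  quarter = 1 beat
Sum = 0.5 + 1 + 1.5 + 1
= 4 beats


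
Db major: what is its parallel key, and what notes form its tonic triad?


Parallel keys share the same tonic but differ in mode
Db major → parallel is Db minor
Tonic triad of Db minor = Db Fb Ab
= Db minor; triad = Db Fb Ab


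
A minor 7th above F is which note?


Step by step:
A 7th spans 7 letter names, so from F we land on E
A minor 7th = 10 semitones above F
Spell E at that pitch: Eb
= Eb


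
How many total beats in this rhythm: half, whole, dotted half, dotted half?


Step by step:
Beat values:
  half = 2 beats
  whole = 4 beats
  dotted half = 3 beats
  dotted half = 3 beats
Sum = 2 + 4 + 3 + 3
= 12 beats


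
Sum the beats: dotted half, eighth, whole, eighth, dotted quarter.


Working:
Beat values:
  dotted half = 3 beats
  eighth = 0.5 beats
  whole = 4 beats
  eighth = 0.5 beats
  dotted quarter = 1.5 beats
Sum = 3 + 0.5 + 4 + 0.5 + 1.5
= 9.5 beats


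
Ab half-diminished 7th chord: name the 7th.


Half-diminished 7th chord = root + minor 3rd + diminished 5th + minor 7th
Seventh chords stack in thirds, so the letter names are A-C-E-G
Root: Ab
Minor 3rd above Ab: Cb
Diminished 5th above Ab: Ebb
Minor 7th above Ab: Gb
The 7th = Gb


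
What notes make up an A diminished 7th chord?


Diminished 7th chord = root + minor 3rd + diminished 5th + diminished 7th
Seventh chords stack in thirds, so the letter names are A-C-E-G
Root: A
Minor 3rd above A: C
Diminished 5th above A: Eb
Diminished 7th above A: Gb
Chord = A C Eb Gb


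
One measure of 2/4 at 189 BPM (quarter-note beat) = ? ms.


Solution.
Quarter-note beat duration = 60000 / 189 ms
Beats per measure (2/4) = 2
One measure = 2 × 60000 / 189 = 120000 / 189 ms
= 634.9 ms


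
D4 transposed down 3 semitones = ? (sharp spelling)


Step by step:
D4: chromatic position 2 in octave 4 → absolute = 4×12 + 2 = 50
Transpose down 3: 50 - 3 = 47
47 = 3×12 + 11 → B in octave 3
Result = B3


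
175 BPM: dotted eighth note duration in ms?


Solution.
One quarter-note beat = 60000 / BPM = 60000 / 175 ms
Dotted eighth note = 3/4 × quarter note
Duration = 3/4 × 60000 / 175 = 45000 / 175
= 257.1 ms


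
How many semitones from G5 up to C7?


Let's work it out.
Absolute semitone position = octave×12 + chromatic position
G5: 5×12 + 7 = 67
C7: 7×12 + 0 = 84
Difference = 84 - 67 = 17
= 17 semitones


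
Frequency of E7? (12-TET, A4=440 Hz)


Working:
f = 440 × 2^(n/12) where n = semitones from A4
E7: 31 semitones from A4
f = 440 × 2^(31/12)
f = 2637.02 Hz


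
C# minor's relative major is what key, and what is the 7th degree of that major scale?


Working:
The relative major shares the key signature and is a minor 3rd above the minor tonic
A minor 3rd above C# is E
→ relative major of C# minor is E major
E major scale: E F# G# A B C# D#
= E major; 7th degree = D#


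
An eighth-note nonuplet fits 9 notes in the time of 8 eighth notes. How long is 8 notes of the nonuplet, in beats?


Solution.
Nonuplet: 9 notes occupy the space of 8 eighth notes
Space = 8 × 1/2 = 4 beats
Each nonuplet note = 4 / 9 = 4/9 beats
8 notes = 8 × 4/9 = 32/9
= 32/9 beats


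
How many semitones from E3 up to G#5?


Solution.
Absolute semitone position = octave×12 + chromatic position
E3: 3×12 + 4 = 40
G#5: 5×12 + 8 = 68
Difference = 68 - 40 = 28
= 28 semitones


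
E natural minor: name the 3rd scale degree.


Natural minor scale pattern: W-H-W-W-H-W-W (2-1-2-2-1-2-2 semitones)
Starting from E:
  E + 2 semitones → F#
  F# + 1 semitone → G
  G + 2 semitones → A
  A + 2 semitones → B
  B + 1 semitone → C
  C + 2 semitones → D
  D + 2 semitones → E
Scale: E F# G A B C D
Degree 3 = G


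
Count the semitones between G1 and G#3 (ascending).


Working:
Absolute semitone position = octave×12 + chromatic position
G1: 1×12 + 7 = 19
G#3: 3×12 + 8 = 44
Difference = 44 - 19 = 25
= 25 semitones


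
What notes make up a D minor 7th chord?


Let's work it out.
Minor 7th chord = root + minor 3rd + perfect 5th + minor 7th
Seventh chords stack in thirds, so the letter names are D-F-A-C
Root: D
Minor 3rd above D: F
Perfect 5th above D: A
Minor 7th above D: C
Chord = D F A C


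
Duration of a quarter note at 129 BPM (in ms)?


Working:
One quarter-note beat = 60000 / BPM = 60000 / 129 ms
Duration = 60000 / 129
= 465.1 ms


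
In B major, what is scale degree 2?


Working:
Major scale pattern: W-W-H-W-W-W-H (2-2-1-2-2-2-1 semitones)
Starting from B:
  B + 2 semitones → C#
  C# + 2 semitones → D#
  D# + 1 semitone → E
  E + 2 semitones → F#
  F# + 2 semitones → G#
  G# + 2 semitones → A#
  A# + 1 semitone → B
Scale: B C# D# E F# G# A#
Degree 2 = C#


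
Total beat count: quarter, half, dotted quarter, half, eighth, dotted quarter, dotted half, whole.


Beat values:
  quarter = 1 beat
  half = 2 beats
  dotted quarter = 1.5 beats
  half = 2 beats
  eighth = 0.5 beats
  dotted quarter = 1.5 beats
  dotted half = 3 beats
  whole = 4 beats
Sum = 1 + 2 + 1.5 + 2 + 0.5 + 1.5 + 3 + 4
= 15.5 beats


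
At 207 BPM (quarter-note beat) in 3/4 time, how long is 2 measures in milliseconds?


Reasoning:
Quarter-note beat duration = 60000 / 207 ms
Beats per measure (3/4) = 3
One measure = 3 × 60000 / 207 = 180000 / 207 ms
2 measures = 2 × 180000 / 207 = 360000 / 207
= 1739.1 ms


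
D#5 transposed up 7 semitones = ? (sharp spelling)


Let's work it out.
D#5: chromatic position 3 in octave 5 → absolute = 5×12 + 3 = 63
Transpose up 7: 63 + 7 = 70
70 = 5×12 + 10 → A# in octave 5
Result = A#5


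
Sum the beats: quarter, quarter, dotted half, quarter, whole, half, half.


Step by step:
Beat values:
  quarter = 1 beat
  quarter = 1 beat
  dotted half = 3 beats
  quarter = 1 beat
  whole = 4 beats
  half = 2 beats
  half = 2 beats
Sum = 1 + 1 + 3 + 1 + 4 + 2 + 2
= 14 beats


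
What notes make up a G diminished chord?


Diminished triad = root + minor 3rd (3 semitones) + diminished 5th (6 semitones)
A triad on G stacks thirds, so the chord tones use letter names G-B-D
Root: G
Minor 3rd above G: Bb
Diminished 5th above G: Db
Chord = G Bb Db


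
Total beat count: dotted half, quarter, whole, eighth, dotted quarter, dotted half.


Solution.
Beat values:
  dotted half = 3 beats
  quarter = 1 beat
  whole = 4 beats
  eighth = 0.5 beats
  dotted quarter = 1.5 beats
  dotted half = 3 beats
Sum = 3 + 1 + 4 + 0.5 + 1.5 + 3
= 13 beats


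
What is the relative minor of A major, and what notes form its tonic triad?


Step by step:
The relative minor shares the major's key signature and starts on its 6th degree
6th degree = a major 6th above the tonic; a major 6th above A is F#
→ relative minor of A major is F# minor
Tonic triad of F# minor = root + minor 3rd + perfect 5th = F# A C#
= F# minor; triad = F# A C#


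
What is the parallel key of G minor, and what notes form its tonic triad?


Step by step:
Parallel keys share the same tonic but differ in mode
G minor → parallel is G major
Tonic triad of G major = G B D
= G major; triad = G B D


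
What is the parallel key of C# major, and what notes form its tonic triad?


Working:
Parallel keys share the same tonic but differ in mode
C# major → parallel is C# minor
Tonic triad of C# minor = C# E G#
= C# minor; triad = C# E G#


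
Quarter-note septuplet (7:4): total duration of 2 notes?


Working:
Septuplet: 7 notes occupy the space of 4 quarter notes
Space = 4 × 1 = 4 beats
Each septuplet note = 4 / 7 = 4/7 beats
2 notes = 2 × 4/7 = 8/7
= 8/7 beats


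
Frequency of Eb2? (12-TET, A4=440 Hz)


Reasoning:
f = 440 × 2^(n/12) where n = semitones from A4
Eb2: -30 semitones from A4
f = 440 × 2^(-30/12)
f = 77.78 Hz


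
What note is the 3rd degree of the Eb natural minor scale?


Natural minor scale pattern: W-H-W-W-H-W-W (2-1-2-2-1-2-2 semitones)
Starting from Eb:
  Eb + 2 semitones → F
  F + 1 semitone → Gb
  Gb + 2 semitones → Ab
  Ab + 2 semitones → Bb
  Bb + 1 semitone → Cb
  Cb + 2 semitones → Db
  Db + 2 semitones → Eb
Scale: Eb F Gb Ab Bb Cb Db
Degree 3 = Gb


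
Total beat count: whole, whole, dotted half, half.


Beat values:
  whole = 4 beats
  whole = 4 beats
  dotted half = 3 beats
  half = 2 beats
Sum = 4 + 4 + 3 + 2
= 13 beats


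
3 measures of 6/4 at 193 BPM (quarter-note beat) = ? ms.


Quarter-note beat duration = 60000 / 193 ms
Beats per measure (6/4) = 6
One measure = 6 × 60000 / 193 = 360000 / 193 ms
3 measures = 3 × 360000 / 193 = 1080000 / 193
= 5595.9 ms


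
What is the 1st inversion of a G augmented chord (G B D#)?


Let's work it out.
Root position: G B D#
1st inversion: move root up an octave
Bass note: B
Notes (bottom to top) = B D# G


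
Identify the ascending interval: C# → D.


Solution.
Letter names: C → D spans 2 letter names → a 2nd
Semitones: C# → D = 1 half-step
A 2nd of 1 semitone is a minor 2nd
= minor 2nd


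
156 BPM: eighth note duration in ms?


Working:
One quarter-note beat = 60000 / BPM = 60000 / 156 ms
Eighth note = 1/2 × quarter note
Duration = 1/2 × 60000 / 156 = 30000 / 156
= 192.3 ms


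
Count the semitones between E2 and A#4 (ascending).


Working:
Absolute semitone position = octave×12 + chromatic position
E2: 2×12 + 4 = 28
A#4: 4×12 + 10 = 58
Difference = 58 - 28 = 30
= 30 semitones


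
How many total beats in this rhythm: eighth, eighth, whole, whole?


Reasoning:
Beat values:
  eighth = 0.5 beats
  eighth = 0.5 beats
  whole = 4 beats
  whole = 4 beats
Sum = 0.5 + 0.5 + 4 + 4
= 9 beats


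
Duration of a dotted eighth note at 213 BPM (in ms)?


Step by step:
One quarter-note beat = 60000 / BPM = 60000 / 213 ms
Dotted eighth note = 3/4 × quarter note
Duration = 3/4 × 60000 / 213 = 45000 / 213
= 211.3 ms


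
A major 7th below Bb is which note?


Solution.
A 7th spans 7 letter names, so from B we land on C
A major 7th = 11 semitones below Bb
Spell C at that pitch: Cb
= Cb


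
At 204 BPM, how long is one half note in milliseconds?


Step by step:
One quarter-note beat = 60000 / BPM = 60000 / 204 ms
Half note = 2 × quarter note
Duration = 2 × 60000 / 204 = 120000 / 204
= 588.2 ms


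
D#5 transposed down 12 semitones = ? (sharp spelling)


Step by step:
D#5: chromatic position 3 in octave 5 → absolute = 5×12 + 3 = 63
Transpose down 12: 63 - 12 = 51
51 = 4×12 + 3 → D# in octave 4
Result = D#4


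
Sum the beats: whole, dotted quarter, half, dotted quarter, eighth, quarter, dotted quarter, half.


Beat values:
  whole = 4 beats
  dotted quarter = 1.5 beats
  half = 2 beats
  dotted quarter = 1.5 beats
  eighth = 0.5 beats
  quarter = 1 beat
  dotted quarter = 1.5 beats
  half = 2 beats
Sum = 4 + 1.5 + 2 + 1.5 + 0.5 + 1 + 1.5 + 2
= 14 beats


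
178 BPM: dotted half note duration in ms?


One quarter-note beat = 60000 / BPM = 60000 / 178 ms
Dotted half note = 3 × quarter note
Duration = 3 × 60000 / 178 = 180000 / 178
= 1011.2 ms


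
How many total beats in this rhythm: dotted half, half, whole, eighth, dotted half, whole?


Step by step:
Beat values:
  dotted half = 3 beats
  half = 2 beats
  whole = 4 beats
  eighth = 0.5 beats
  dotted half = 3 beats
  whole = 4 beats
Sum = 3 + 2 + 4 + 0.5 + 3 + 4
= 16.5 beats


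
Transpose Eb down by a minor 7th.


minor 7th: 7 letter names, 10 semitones
Letter: E - 6 → F
Pitch: Eb - 10 semitones, spelled as an F → F
= F


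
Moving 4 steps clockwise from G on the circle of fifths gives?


Step by step:
Each clockwise step on the circle of fifths moves up a perfect 5th
From G: G → D → A → E → B
= B


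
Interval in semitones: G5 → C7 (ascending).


Step by step:
Absolute semitone position = octave×12 + chromatic position
G5: 5×12 + 7 = 67
C7: 7×12 + 0 = 84
Difference = 84 - 67 = 17
= 17 semitones


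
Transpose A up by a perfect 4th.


Reasoning:
perfect 4th: 4 letter names, 5 semitones
Letter: A + 3 → D
Pitch: A + 5 semitones, spelled as a D → D
= D


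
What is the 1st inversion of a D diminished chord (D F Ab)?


Root position: D F Ab
1st inversion: move root up an octave
Bass note: F
Notes (bottom to top) = F Ab D


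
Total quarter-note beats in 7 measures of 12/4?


Time signature 12/4: the bottom number 4 means the quarter note gets one count
The top number 12 means 12 quarter-note beats per measure
Total = 12 × 7 measures
= 84 quarter-note beats


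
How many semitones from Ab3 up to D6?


Absolute semitone position = octave×12 + chromatic position
Ab3: 3×12 + 8 = 44
D6: 6×12 + 2 = 74
Difference = 74 - 44 = 30
= 30 semitones


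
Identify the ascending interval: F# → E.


Letter names: F → E spans 7 letter names → a 7th
Semitones: F# → E = 10 half-steps
A 7th of 10 semitones is a minor 7th
= minor 7th


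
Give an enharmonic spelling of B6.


Reasoning:
Enharmonic notes sound the same pitch but are spelled with different letter names
B and A## name the same pitch class
= A##6


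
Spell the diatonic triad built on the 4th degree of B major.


B major scale: B C# D# E F# G# A#
Diatonic triad on degree 4 stacks scale notes 4, 6, 1: E G# B
E→G# = 4 semitones; E→B = 7 semitones → major triad
= E G# B (major)


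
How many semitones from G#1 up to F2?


Solution.
Absolute semitone position = octave×12 + chromatic position
G#1: 1×12 + 8 = 20
F2: 2×12 + 5 = 29
Difference = 29 - 20 = 9
= 9 semitones


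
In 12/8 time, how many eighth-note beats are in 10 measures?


Let's work it out.
Time signature 12/8: the bottom number 8 means the eighth note gets one count
The top number 12 means 12 eighth-note beats per measure
Total = 12 × 10 measures
= 120 eighth-note beats


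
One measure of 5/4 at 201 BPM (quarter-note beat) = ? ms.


Working:
Quarter-note beat duration = 60000 / 201 ms
Beats per measure (5/4) = 5
One measure = 5 × 60000 / 201 = 300000 / 201 ms
= 1492.5 ms


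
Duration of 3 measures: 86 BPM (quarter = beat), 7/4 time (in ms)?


Quarter-note beat duration = 60000 / 86 ms
Beats per measure (7/4) = 7
One measure = 7 × 60000 / 86 = 420000 / 86 ms
3 measures = 3 × 420000 / 86 = 1260000 / 86
= 14651.2 ms


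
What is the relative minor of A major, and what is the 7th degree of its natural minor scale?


Solution.
The relative minor shares the major's key signature and starts on its 6th degree
6th degree = a major 6th above the tonic; a major 6th above A is F#
→ relative minor of A major is F# minor
F# natural minor scale: F# G# A B C# D E
= F# minor; 7th degree = E


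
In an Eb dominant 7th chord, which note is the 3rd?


Dominant 7th chord = root + major 3rd + perfect 5th + minor 7th
Seventh chords stack in thirds, so the letter names are E-G-B-D
Root: Eb
Major 3rd above Eb: G
Perfect 5th above Eb: Bb
Minor 7th above Eb: Db
The 3rd = G


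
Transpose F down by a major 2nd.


Step by step:
major 2nd: 2 letter names, 2 semitones
Letter: F - 1 → E
Pitch: F - 2 semitones, spelled as an E → Eb
= Eb


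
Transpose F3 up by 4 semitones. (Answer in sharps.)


Step by step:
F3: chromatic position 5 in octave 3 → absolute = 3×12 + 5 = 41
Transpose up 4: 41 + 4 = 45
45 = 3×12 + 9 → A in octave 3
Result = A3


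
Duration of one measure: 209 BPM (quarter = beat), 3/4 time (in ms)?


Let's work it out.
Quarter-note beat duration = 60000 / 209 ms
Beats per measure (3/4) = 3
One measure = 3 × 60000 / 209 = 180000 / 209 ms
= 861.2 ms


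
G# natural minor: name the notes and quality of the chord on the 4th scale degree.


Step by step:
G# natural minor scale: G# A# B C# D# E F#
Diatonic triad on degree 4 stacks scale notes 4, 6, 1: C# E G#
C#→E = 3 semitones; C#→G# = 7 semitones → minor triad
= C# E G# (minor)


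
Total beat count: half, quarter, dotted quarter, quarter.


Step by step:
Beat values:
  half = 2 beats
  quarter = 1 beat
  dotted quarter = 1.5 beats
  quarter = 1 beat
Sum = 2 + 1 + 1.5 + 1
= 5.5 beats


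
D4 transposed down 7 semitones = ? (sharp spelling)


D4: chromatic position 2 in octave 4 → absolute = 4×12 + 2 = 50
Transpose down 7: 50 - 7 = 43
43 = 3×12 + 7 → G in octave 3
Result = G3


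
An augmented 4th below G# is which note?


Working:
A 4th spans 4 letter names, so from G we land on D
An augmented 4th = 6 semitones below G#
Spell D at that pitch: D
= D


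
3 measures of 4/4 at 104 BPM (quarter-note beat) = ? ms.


Step by step:
Quarter-note beat duration = 60000 / 104 ms
Beats per measure (4/4) = 4
One measure = 4 × 60000 / 104 = 240000 / 104 ms
3 measures = 3 × 240000 / 104 = 720000 / 104
= 6923.1 ms


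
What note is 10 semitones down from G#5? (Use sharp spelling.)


Reasoning:
G#5: chromatic position 8 in octave 5 → absolute = 5×12 + 8 = 68
Transpose down 10: 68 - 10 = 58
58 = 4×12 + 10 → A# in octave 4
Result = A#4


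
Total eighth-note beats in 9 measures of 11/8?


Let's work it out.
Time signature 11/8: the bottom number 8 means the eighth note gets one count
The top number 11 means 11 eighth-note beats per measure
Total = 11 × 9 measures
= 99 eighth-note beats


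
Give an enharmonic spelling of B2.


Solution.
Enharmonic notes sound the same pitch but are spelled with different letter names
B and Cb name the same pitch class
Octave numbers change at C, so B2 = Cb3
= Cb3


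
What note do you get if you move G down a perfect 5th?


Let's work it out.
perfect 5th: 5 letter names, 7 semitones
Letter: G - 4 → C
Pitch: G - 7 semitones, spelled as a C → C
= C


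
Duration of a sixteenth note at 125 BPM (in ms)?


Solution.
One quarter-note beat = 60000 / BPM = 60000 / 125 ms
Sixteenth note = 1/4 × quarter note
Duration = 1/4 × 60000 / 125 = 15000 / 125
= 120.0 ms


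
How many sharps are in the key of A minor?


Step by step:
Sharp minor keys follow the circle of fifths: A(0), E(1), B(2), F#(3), C#(4), G#(5), D#(6), A#(7)
A minor has 0 sharps
= 0 sharps


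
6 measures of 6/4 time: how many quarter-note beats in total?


Step by step:
Time signature 6/4: the bottom number 4 means the quarter note gets one count
The top number 6 means 6 quarter-note beats per measure
Total = 6 × 6 measures
= 36 quarter-note beats


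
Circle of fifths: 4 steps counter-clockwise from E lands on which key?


Solution.
Each counter-clockwise step moves down a perfect 5th (= up a perfect 4th)
From E: E → A → D → G → C
= C


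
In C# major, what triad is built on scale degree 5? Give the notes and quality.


C# major scale: C# D# E# F# G# A# B#
Diatonic triad on degree 5 stacks scale notes 5, 7, 2: G# B# D#
G#→B# = 4 semitones; G#→D# = 7 semitones → major triad
= G# B# D# (major)


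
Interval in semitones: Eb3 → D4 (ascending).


Reasoning:
Absolute semitone position = octave×12 + chromatic position
Eb3: 3×12 + 3 = 39
D4: 4×12 + 2 = 50
Difference = 50 - 39 = 11
= 11 semitones


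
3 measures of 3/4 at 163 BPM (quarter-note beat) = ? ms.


Solution.
Quarter-note beat duration = 60000 / 163 ms
Beats per measure (3/4) = 3
One measure = 3 × 60000 / 163 = 180000 / 163 ms
3 measures = 3 × 180000 / 163 = 540000 / 163
= 3312.9 ms


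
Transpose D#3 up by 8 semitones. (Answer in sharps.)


D#3: chromatic position 3 in octave 3 → absolute = 3×12 + 3 = 39
Transpose up 8: 39 + 8 = 47
47 = 3×12 + 11 → B in octave 3
Result = B3


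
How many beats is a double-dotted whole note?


Base whole note = 4 beats
Dot 1 adds half the previous value: +2
Dot 2 adds half the previous value: +1
One double-dotted whole = 4 + 2 + 1 = 7
= 7 beats


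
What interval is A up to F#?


Step by step:
Letter names: A → F spans 6 letter names → a 6th
Semitones: A → F# = 9 half-steps
A 6th of 9 semitones is a major 6th
= major 6th


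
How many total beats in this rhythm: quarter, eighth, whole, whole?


Solution.
Beat values:
  quarter = 1 beat
  eighth = 0.5 beats
  whole = 4 beats
  whole = 4 beats
Sum = 1 + 0.5 + 4 + 4
= 9.5 beats


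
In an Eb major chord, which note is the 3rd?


Working:
Major triad = root + major 3rd (4 semitones) + perfect 5th (7 semitones)
A triad on Eb stacks thirds, so the chord tones use letter names E-G-B
Root: Eb
Major 3rd above Eb: G
Perfect 5th above Eb: Bb
The 3rd = G


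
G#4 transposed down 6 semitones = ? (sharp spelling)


Let's work it out.
G#4: chromatic position 8 in octave 4 → absolute = 4×12 + 8 = 56
Transpose down 6: 56 - 6 = 50
50 = 4×12 + 2 → D in octave 4
Result = D4


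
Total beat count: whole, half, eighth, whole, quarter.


Solution.
Beat values:
  whole = 4 beats
  half = 2 beats
  eighth = 0.5 beats
  whole = 4 beats
  quarter = 1 beat
Sum = 4 + 2 + 0.5 + 4 + 1
= 11.5 beats


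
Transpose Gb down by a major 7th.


Working:
major 7th: 7 letter names, 11 semitones
Letter: G - 6 → A
Pitch: Gb - 11 semitones, spelled as an A → Abb
= Abb


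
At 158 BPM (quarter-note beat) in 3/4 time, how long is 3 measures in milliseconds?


Step by step:
Quarter-note beat duration = 60000 / 158 ms
Beats per measure (3/4) = 3
One measure = 3 × 60000 / 158 = 180000 / 158 ms
3 measures = 3 × 180000 / 158 = 540000 / 158
= 3417.7 ms


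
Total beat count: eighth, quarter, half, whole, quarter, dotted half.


Let's work it out.
Beat values:
  eighth = 0.5 beats
  quarter = 1 beat
  half = 2 beats
  whole = 4 beats
  quarter = 1 beat
  dotted half = 3 beats
Sum = 0.5 + 1 + 2 + 4 + 1 + 3
= 11.5 beats


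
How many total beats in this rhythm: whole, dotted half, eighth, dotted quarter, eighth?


Step by step:
Beat values:
  whole = 4 beats
  dotted half = 3 beats
  eighth = 0.5 beats
  dotted quarter = 1.5 beats
  eighth = 0.5 beats
Sum = 4 + 3 + 0.5 + 1.5 + 0.5
= 9.5 beats


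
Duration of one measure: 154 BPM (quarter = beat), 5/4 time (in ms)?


Quarter-note beat duration = 60000 / 154 ms
Beats per measure (5/4) = 5
One measure = 5 × 60000 / 154 = 300000 / 154 ms
= 1948.1 ms


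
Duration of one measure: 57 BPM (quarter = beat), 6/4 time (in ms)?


Step by step:
Quarter-note beat duration = 60000 / 57 ms
Beats per measure (6/4) = 6
One measure = 6 × 60000 / 57 = 360000 / 57 ms
= 6315.8 ms


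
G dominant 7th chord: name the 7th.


Let's work it out.
Dominant 7th chord = root + major 3rd + perfect 5th + minor 7th
Seventh chords stack in thirds, so the letter names are G-B-D-F
Root: G
Major 3rd above G: B
Perfect 5th above G: D
Minor 7th above G: F
The 7th = F


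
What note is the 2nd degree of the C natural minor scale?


Working:
Natural minor scale pattern: W-H-W-W-H-W-W (2-1-2-2-1-2-2 semitones)
Starting from C:
  C + 2 semitones → D
  D + 1 semitone → Eb
  Eb + 2 semitones → F
  F + 2 semitones → G
  G + 1 semitone → Ab
  Ab + 2 semitones → Bb
  Bb + 2 semitones → C
Scale: C D Eb F G Ab Bb
Degree 2 = D


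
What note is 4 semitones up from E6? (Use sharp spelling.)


E6: chromatic position 4 in octave 6 → absolute = 6×12 + 4 = 76
Transpose up 4: 76 + 4 = 80
80 = 6×12 + 8 → G# in octave 6
Result = G#6


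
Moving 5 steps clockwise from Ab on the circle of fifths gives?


Each clockwise step on the circle of fifths moves up a perfect 5th
From Ab: Ab → Eb → Bb → F → C → G
= G


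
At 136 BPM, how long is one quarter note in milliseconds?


Step by step:
One quarter-note beat = 60000 / BPM = 60000 / 136 ms
Duration = 60000 / 136
= 441.2 ms


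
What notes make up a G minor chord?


Let's work it out.
Minor triad = root + minor 3rd (3 semitones) + perfect 5th (7 semitones)
A triad on G stacks thirds, so the chord tones use letter names G-B-D
Root: G
Minor 3rd above G: Bb
Perfect 5th above G: D
Chord = G Bb D


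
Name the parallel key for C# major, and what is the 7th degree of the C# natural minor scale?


Working:
Parallel keys share the same tonic but differ in mode
C# major → parallel is C# minor
C# natural minor scale: C# D# E F# G# A B
= C# minor; 7th degree = B


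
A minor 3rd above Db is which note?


A 3rd spans 3 letter names, so from D we land on F
A minor 3rd = 3 semitones above Db
Spell F at that pitch: Fb
= Fb


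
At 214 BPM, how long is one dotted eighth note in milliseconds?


Solution.
One quarter-note beat = 60000 / BPM = 60000 / 214 ms
Dotted eighth note = 3/4 × quarter note
Duration = 3/4 × 60000 / 214 = 45000 / 214
= 210.3 ms


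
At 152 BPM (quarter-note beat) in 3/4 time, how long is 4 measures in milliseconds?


Working:
Quarter-note beat duration = 60000 / 152 ms
Beats per measure (3/4) = 3
One measure = 3 × 60000 / 152 = 180000 / 152 ms
4 measures = 4 × 180000 / 152 = 720000 / 152
= 4736.8 ms


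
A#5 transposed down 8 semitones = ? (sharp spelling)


Working:
A#5: chromatic position 10 in octave 5 → absolute = 5×12 + 10 = 70
Transpose down 8: 70 - 8 = 62
62 = 5×12 + 2 → D in octave 5
Result = D5


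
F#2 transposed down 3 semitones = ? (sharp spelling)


Working:
F#2: chromatic position 6 in octave 2 → absolute = 2×12 + 6 = 30
Transpose down 3: 30 - 3 = 27
27 = 2×12 + 3 → D# in octave 2
Result = D#2


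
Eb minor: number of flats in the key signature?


Reasoning:
Flat minor keys: A(0), D(1), G(2), C(3), F(4), Bb(5), Eb(6), Ab(7)
Eb minor has 6 flats
Order of flats: Bb Eb Ab Db Gb Cb Fb → first 6: Bb, Eb, Ab, Db, Gb, Cb
= 6 flats


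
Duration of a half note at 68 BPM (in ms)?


One quarter-note beat = 60000 / BPM = 60000 / 68 ms
Half note = 2 × quarter note
Duration = 2 × 60000 / 68 = 120000 / 68
= 1764.7 ms


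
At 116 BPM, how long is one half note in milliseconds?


Working:
One quarter-note beat = 60000 / BPM = 60000 / 116 ms
Half note = 2 × quarter note
Duration = 2 × 60000 / 116 = 120000 / 116
= 1034.5 ms


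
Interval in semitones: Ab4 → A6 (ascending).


Working:
Absolute semitone position = octave×12 + chromatic position
Ab4: 4×12 + 8 = 56
A6: 6×12 + 9 = 81
Difference = 81 - 56 = 25
= 25 semitones


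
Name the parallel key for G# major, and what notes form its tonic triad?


Parallel keys share the same tonic but differ in mode
G# major → parallel is G# minor
Tonic triad of G# minor = G# B D#
= G# minor; triad = G# B D#


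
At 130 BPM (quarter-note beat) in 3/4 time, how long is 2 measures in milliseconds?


Let's work it out.
Quarter-note beat duration = 60000 / 130 ms
Beats per measure (3/4) = 3
One measure = 3 × 60000 / 130 = 180000 / 130 ms
2 measures = 2 × 180000 / 130 = 360000 / 130
= 2769.2 ms


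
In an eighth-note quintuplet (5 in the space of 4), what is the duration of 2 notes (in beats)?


Step by step:
Quintuplet: 5 notes occupy the space of 4 eighth notes
Space = 4 × 1/2 = 2 beats
Each quintuplet note = 2 / 5 = 2/5 beats
2 notes = 2 × 2/5 = 4/5
= 4/5 beats


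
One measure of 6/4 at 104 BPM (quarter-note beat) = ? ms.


Let's work it out.
Quarter-note beat duration = 60000 / 104 ms
Beats per measure (6/4) = 6
One measure = 6 × 60000 / 104 = 360000 / 104 ms
= 3461.5 ms


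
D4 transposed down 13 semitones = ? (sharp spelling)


Let's work it out.
D4: chromatic position 2 in octave 4 → absolute = 4×12 + 2 = 50
Transpose down 13: 50 - 13 = 37
37 = 3×12 + 1 → C# in octave 3
Result = C#3


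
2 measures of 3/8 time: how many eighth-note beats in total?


Time signature 3/8: the bottom number 8 means the eighth note gets one count
The top number 3 means 3 eighth-note beats per measure
Total = 3 × 2 measures
= 6 eighth-note beats


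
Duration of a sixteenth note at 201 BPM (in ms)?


Reasoning:
One quarter-note beat = 60000 / BPM = 60000 / 201 ms
Sixteenth note = 1/4 × quarter note
Duration = 1/4 × 60000 / 201 = 15000 / 201
= 74.6 ms


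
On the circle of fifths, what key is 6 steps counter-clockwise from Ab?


Reasoning:
Each counter-clockwise step moves down a perfect 5th (= up a perfect 4th)
From Ab: Ab → Db → F#/Gb → B → E → A → D
= D


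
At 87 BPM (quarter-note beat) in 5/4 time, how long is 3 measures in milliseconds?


Solution.
Quarter-note beat duration = 60000 / 87 ms
Beats per measure (5/4) = 5
One measure = 5 × 60000 / 87 = 300000 / 87 ms
3 measures = 3 × 300000 / 87 = 900000 / 87
= 10344.8 ms


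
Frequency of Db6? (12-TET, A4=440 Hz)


f = 440 × 2^(n/12) where n = semitones from A4
Db6: 16 semitones from A4
f = 440 × 2^(16/12)
f = 1108.73 Hz


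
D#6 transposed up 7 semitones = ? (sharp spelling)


Solution.
D#6: chromatic position 3 in octave 6 → absolute = 6×12 + 3 = 75
Transpose up 7: 75 + 7 = 82
82 = 6×12 + 10 → A# in octave 6
Result = A#6


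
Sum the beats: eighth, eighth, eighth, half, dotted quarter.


Beat values:
  eighth = 0.5 beats
  eighth = 0.5 beats
  eighth = 0.5 beats
  half = 2 beats
  dotted quarter = 1.5 beats
Sum = 0.5 + 0.5 + 0.5 + 2 + 1.5
= 5 beats


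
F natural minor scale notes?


Reasoning:
Natural minor scale pattern: W-H-W-W-H-W-W (2-1-2-2-1-2-2 semitones)
Starting from F:
  F + 2 semitones → G
  G + 1 semitone → Ab
  Ab + 2 semitones → Bb
  Bb + 2 semitones → C
  C + 1 semitone → Db
  Db + 2 semitones → Eb
  Eb + 2 semitones → F
Scale = F G Ab Bb C Db Eb


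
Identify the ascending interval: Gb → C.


Let's work it out.
Letter names: G → C spans 4 letter names → a 4th
Semitones: Gb → C = 6 half-steps
A 4th of 6 semitones is an augmented 4th
= augmented 4th


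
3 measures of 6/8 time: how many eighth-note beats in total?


Time signature 6/8: the bottom number 8 means the eighth note gets one count
The top number 6 means 6 eighth-note beats per measure
Total = 6 × 3 measures
= 18 eighth-note beats


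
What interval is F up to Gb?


Letter names: F → G spans 2 letter names → a 2nd
Semitones: F → Gb = 1 half-step
A 2nd of 1 semitone is a minor 2nd
= minor 2nd


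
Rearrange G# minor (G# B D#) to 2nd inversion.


Root position: G# B D#
2nd inversion: move root and 3rd up an octave
Bass note: D#
Notes (bottom to top) = D# G# B


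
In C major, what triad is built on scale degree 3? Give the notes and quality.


Working:
C major scale: C D E F G A B
Diatonic triad on degree 3 stacks scale notes 3, 5, 7: E G B
E→G = 3 semitones; E→B = 7 semitones → minor triad
= E G B (minor)


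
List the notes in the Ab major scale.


Major scale pattern: W-W-H-W-W-W-H (2-2-1-2-2-2-1 semitones)
Starting from Ab:
  Ab + 2 semitones → Bb
  Bb + 2 semitones → C
  C + 1 semitone → Db
  Db + 2 semitones → Eb
  Eb + 2 semitones → F
  F + 2 semitones → G
  G + 1 semitone → Ab
Scale = Ab Bb C Db Eb F G


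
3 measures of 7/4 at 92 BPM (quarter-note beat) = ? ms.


Quarter-note beat duration = 60000 / 92 ms
Beats per measure (7/4) = 7
One measure = 7 × 60000 / 92 = 420000 / 92 ms
3 measures = 3 × 420000 / 92 = 1260000 / 92
= 13695.7 ms


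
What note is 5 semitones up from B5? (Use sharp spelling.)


Working:
B5: chromatic position 11 in octave 5 → absolute = 5×12 + 11 = 71
Transpose up 5: 71 + 5 = 76
76 = 6×12 + 4 → E in octave 6
Result = E6


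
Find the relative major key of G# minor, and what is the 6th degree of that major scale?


The relative major shares the key signature and is a minor 3rd above the minor tonic
A minor 3rd above G# is B
→ relative major of G# minor is B major
B major scale: B C# D# E F# G# A#
= B major; 6th degree = G#
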